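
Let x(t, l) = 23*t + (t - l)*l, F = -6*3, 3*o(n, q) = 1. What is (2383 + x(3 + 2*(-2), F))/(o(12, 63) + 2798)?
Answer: 6162/8395 ≈ 0.73401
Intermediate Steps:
o(n, q) = ⅓ (o(n, q) = (⅓)*1 = ⅓)
F = -18
x(t, l) = 23*t + l*(t - l)
(2383 + x(3 + 2*(-2), F))/(o(12, 63) + 2798) = (2383 + (-1*(-18)² + 23*(3 + 2*(-2)) - 18*(3 + 2*(-2))))/(⅓ + 2798) = (2383 + (-1*324 + 23*(3 - 4) - 18*(3 - 4)))/(8395/3) = (2383 + (-324 + 23*(-1) - 18*(-1)))*(3/8395) = (2383 + (-324 - 23 + 18))*(3/8395) = (2383 - 329)*(3/8395) = 2054*(3/8395) = 6162/8395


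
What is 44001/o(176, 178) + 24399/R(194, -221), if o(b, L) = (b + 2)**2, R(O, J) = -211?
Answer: -763773705/6685324 ≈ -114.25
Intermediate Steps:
o(b, L) = (2 + b)**2
44001/o(176, 178) + 24399/R(194, -221) = 44001/((2 + 176)**2) + 24399/(-211) = 44001/(178**2) + 24399*(-1/211) = 44001/31684 - 24399/211 = -763773705/6685324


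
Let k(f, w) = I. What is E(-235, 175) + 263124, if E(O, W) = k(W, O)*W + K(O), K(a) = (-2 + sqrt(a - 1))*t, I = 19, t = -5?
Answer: 266459 - 10*I*sqrt(59) ≈ 2.6646e+5 - 76.811*I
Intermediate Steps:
k(f, w) = 19
K(a) = 10 - 5*sqrt(-1 + a) (K(a) = (-2 + sqrt(a - 1))*(-5) = (-2 + sqrt(-1 + a))*(-5) = 10 - 5*sqrt(-1 + a))
E(O, W) = 10 - 5*sqrt(-1 + O) + 19*W (E(O, W) = 19*W + (10 - 5*sqrt(-1 + O)) = 10 - 5*sqrt(-1 + O) + 19*W)
E(-235, 175) + 263124 = (10 - 5*sqrt(-1 - 235) + 19*175) + 263124 = (10 - 10*I*sqrt(59) + 3325) + 263124 = (3335 - 10*I*sqrt(59)) + 263124 = 266459 - 10*I*sqrt(59)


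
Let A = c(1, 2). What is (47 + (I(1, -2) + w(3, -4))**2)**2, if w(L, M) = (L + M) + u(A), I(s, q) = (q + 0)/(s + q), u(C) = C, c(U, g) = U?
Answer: 2601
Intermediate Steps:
A = 1
I(s, q) = q/(q + s)
w(L, M) = 1 + L + M (w(L, M) = (L + M) + 1 = 1 + L + M)
(47 + (I(1, -2) + w(3, -4))**2)**2 = (47 + (-2/(-2 + 1) + (1 + 3 - 4))**2)**2 = (47 + (-2/(-1) + 0)**2)**2 = (47 + (-2*(-1) + 0)**2)**2 = (47 + (2 + 0)**2)**2 = (47 + 2**2)**2 = (47 + 4)**2 = 51**2 = 2601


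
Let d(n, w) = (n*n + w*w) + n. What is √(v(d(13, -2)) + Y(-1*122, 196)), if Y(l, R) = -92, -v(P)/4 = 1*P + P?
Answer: 2*I*√395 ≈ 39.749*I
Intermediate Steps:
d(n, w) = n + n² + w² (d(n, w) = (n² + w²) + n = n + n² + w²)
v(P) = -8*P (v(P) = -4*(1*P + P) = -4*(P + P) = -8*P)
√(v(d(13, -2)) + Y(-1*122, 196)) = √(-8*(13 + 13² + (-2)²) - 92) = √(-8*(13 + 169 + 4) - 92) = √(-8*186 - 92) = √(-1488 - 92) = √(-1580) = 2*I*√395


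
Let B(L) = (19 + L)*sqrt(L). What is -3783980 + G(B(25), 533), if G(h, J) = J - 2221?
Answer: -3785668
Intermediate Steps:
B(L) = sqrt(L)*(19 + L)
G(h, J) = -2221 + J
-3783980 + G(B(25), 533) = -3783980 + (-2221 + 533) = -3783980 - 1688 = -3785668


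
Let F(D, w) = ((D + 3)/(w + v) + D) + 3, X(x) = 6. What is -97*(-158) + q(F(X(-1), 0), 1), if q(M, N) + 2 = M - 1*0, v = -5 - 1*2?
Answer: 107322/7 ≈ 15332.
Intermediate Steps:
v = -7 (v = -5 - 2 = -7)
F(D, w) = 3 + D + (3 + D)/(-7 + w) (F(D, w) = ((D + 3)/(w - 7) + D) + 3 = ((3 + D)/(-7 + w) + D) + 3 = (D + (3 + D)/(-7 + w)) + 3 = 3 + D + (3 + D)/(-7 + w))
q(M, N) = -2 + M (q(M, N) = -2 + (M - 1*0) = -2 + (M + 0) = -2 + M)
-97*(-158) + q(F(X(-1), 0), 1) = -97*(-158) + (-2 + (-18 - 6*6 + 3*0 + 6*0)/(-7 + 0)) = 15326 + (-2 + (-18 - 36 + 0 + 0)/(-7)) = 15326 + (-2 - 1/7*(-54)) = 15326 + (-2 + 54/7) = 15326 + 40/7 = 107322/7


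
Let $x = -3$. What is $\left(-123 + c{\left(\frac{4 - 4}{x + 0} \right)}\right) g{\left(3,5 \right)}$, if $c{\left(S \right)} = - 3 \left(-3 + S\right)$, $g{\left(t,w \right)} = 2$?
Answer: $-228$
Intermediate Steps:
$c{\left(S \right)} = 9 - 3 S$
$\left(-123 + c{\left(\frac{4 - 4}{x + 0} \right)}\right) g{\left(3,5 \right)} = \left(-123 + \left(9 - 3 \frac{4 - 4}{-3 + 0}\right)\right) 2 = \left(-123 + \left(9 - 3 \frac{0}{-3}\right)\right) 2 = \left(-123 + \left(9 - 3 \cdot 0 \left(- \frac{1}{3}\right)\right)\right) 2 = \left(-123 + \left(9 - 0\right)\right) 2 = \left(-123 + \left(9 + 0\right)\right) 2 = \left(-123 + 9\right) 2 = \left(-114\right) 2 = -228$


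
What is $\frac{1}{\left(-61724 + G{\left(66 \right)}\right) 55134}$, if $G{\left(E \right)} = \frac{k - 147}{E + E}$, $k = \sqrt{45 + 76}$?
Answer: $- \frac{11}{37434626028} \approx -2.9385 \cdot 10^{-10}$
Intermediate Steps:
$k = 11$ ($k = \sqrt{121} = 11$)
$G{\left(E \right)} = - \frac{68}{E}$ ($G{\left(E \right)} = \frac{11 - 147}{E + E} = - \frac{136}{2 E} = - 136 \frac{1}{2 E} = - \frac{68}{E}$)
$\frac{1}{\left(-61724 + G{\left(66 \right)}\right) 55134} = \frac{1}{\left(-61724 - \frac{68}{66}\right) 55134} = \frac{1}{-61724 - \frac{34}{33}} \cdot \frac{1}{55134} = \frac{1}{- \frac{2036926}{33}} \cdot \frac{1}{55134} = \left(- \frac{33}{2036926}\right) \frac{1}{55134} = - \frac{11}{37434626028}$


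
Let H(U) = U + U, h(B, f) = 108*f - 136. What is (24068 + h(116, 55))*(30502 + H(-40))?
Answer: 908765984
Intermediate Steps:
h(B, f) = -136 + 108*f
H(U) = 2*U
(24068 + h(116, 55))*(30502 + H(-40)) = (24068 + (-136 + 108*55))*(30502 + 2*(-40)) = (24068 + (-136 + 5940))*(30502 - 80) = (24068 + 5804)*30422 = 29872*30422 = 908765984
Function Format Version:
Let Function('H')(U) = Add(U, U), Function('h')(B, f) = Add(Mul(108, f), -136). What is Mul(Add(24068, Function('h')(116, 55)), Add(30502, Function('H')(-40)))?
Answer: 908765984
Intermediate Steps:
Function('h')(B, f) = Add(-136, Mul(108, f))
Function('H')(U) = Mul(2, U)
Mul(Add(24068, Function('h')(116, 55)), Add(30502, Function('H')(-40))) = Mul(Add(24068, Add(-136, Mul(108, 55))), Add(30502, Mul(2, -40))) = Mul(Add(24068, Add(-136, 5940)), Add(30502, -80)) = Mul(Add(24068, 5804), 30422) = Mul(29872, 30422) = 908765984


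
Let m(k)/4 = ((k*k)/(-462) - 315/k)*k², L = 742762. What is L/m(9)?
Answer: -28596337/438777 ≈ -65.173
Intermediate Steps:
m(k) = 4*k²*(-315/k - k²/462) (m(k) = 4*(((k*k)/(-462) - 315/k)*k²) = 4*((k²*(-1/462) - 315/k)*k²) = 4*((-k²/462 - 315/k)*k²) = 4*((-315/k - k²/462)*k²) = 4*(k²*(-315/k - k²/462)) = 4*k²*(-315/k - k²/462))
L/m(9) = 742762/((-2/231*9*(145530 + 9³))) = 742762/((-2/231*9*(145530 + 729))) = 742762/((-2/231*9*146259)) = 742762/(-877554/77) = 742762*(-77/877554) = -28596337/438777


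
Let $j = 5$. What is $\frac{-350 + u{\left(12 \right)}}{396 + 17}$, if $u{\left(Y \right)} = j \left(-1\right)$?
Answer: $- \frac{355}{413} \approx -0.85956$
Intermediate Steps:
$u{\left(Y \right)} = -5$ ($u{\left(Y \right)} = 5 \left(-1\right) = -5$)
$\frac{-350 + u{\left(12 \right)}}{396 + 17} = \frac{-350 - 5}{396 + 17} = - \frac{355}{413}$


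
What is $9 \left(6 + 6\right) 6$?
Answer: $648$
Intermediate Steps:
$9 \left(6 + 6\right) 6 = 9 \cdot 12 \cdot 6 = 108 \cdot 6 = 648$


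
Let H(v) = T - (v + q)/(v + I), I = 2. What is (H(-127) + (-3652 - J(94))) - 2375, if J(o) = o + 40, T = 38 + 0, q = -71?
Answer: -765573/125 ≈ -6124.6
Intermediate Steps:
T = 38
J(o) = 40 + o
H(v) = 38 - (-71 + v)/(2 + v) (H(v) = 38 - (v - 71)/(v + 2) = 38 - (-71 + v)/(2 + v))
(H(-127) + (-3652 - J(94))) - 2375 = ((147 + 37*(-127))/(2 - 127) + (-3652 - (40 + 94))) - 2375 = ((147 - 4699)/(-125) + (-3652 - 1*134)) - 2375 = (-1/125*(-4552) + (-3652 - 134)) - 2375 = (4552/125 - 3786) - 2375 = -468698/125 - 2375 = -765573/125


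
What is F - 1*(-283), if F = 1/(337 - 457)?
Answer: 33959/120 ≈ 282.99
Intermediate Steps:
F = -1/120 (F = 1/(-120) = -1/120 ≈ -0.0083333)
F - 1*(-283) = -1/120 - 1*(-283) = -1/120 + 283 = 33959/120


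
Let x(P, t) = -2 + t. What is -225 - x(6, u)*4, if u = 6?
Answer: -241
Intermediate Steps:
-225 - x(6, u)*4 = -225 - (-2 + 6)*4 = -225 - 4*4 = -225 - 16 = -241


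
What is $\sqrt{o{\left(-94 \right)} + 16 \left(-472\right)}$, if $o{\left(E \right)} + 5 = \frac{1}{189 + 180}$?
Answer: $\frac{2 i \sqrt{28582453}}{123} \approx 86.931 i$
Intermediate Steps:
$o{\left(E \right)} = - \frac{1844}{369}$ ($o{\left(E \right)} = -5 + \frac{1}{189 + 180} = -5 + \frac{1}{369} = - \frac{1844}{369}$)
$\sqrt{o{\left(-94 \right)} + 16 \left(-472\right)} = \sqrt{- \frac{1844}{369} + 16 \left(-472\right)} = \sqrt{- \frac{1844}{369} - 7552} = \sqrt{- \frac{2788532}{369}} = \frac{2 i \sqrt{28582453}}{123}$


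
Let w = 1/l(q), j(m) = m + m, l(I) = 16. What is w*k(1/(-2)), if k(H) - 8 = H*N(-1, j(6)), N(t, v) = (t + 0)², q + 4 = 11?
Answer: 15/32 ≈ 0.46875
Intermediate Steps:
q = 7 (q = -4 + 11 = 7)
j(m) = 2*m
N(t, v) = t²
k(H) = 8 + H (k(H) = 8 + H*(-1)² = 8 + H*1 = 8 + H)
w = 1/16 ≈ 0.062500
w*k(1/(-2)) = (8 + 1/(-2))/16 = (8 - ½)/16 = (1/16)*(15/2) = 15/32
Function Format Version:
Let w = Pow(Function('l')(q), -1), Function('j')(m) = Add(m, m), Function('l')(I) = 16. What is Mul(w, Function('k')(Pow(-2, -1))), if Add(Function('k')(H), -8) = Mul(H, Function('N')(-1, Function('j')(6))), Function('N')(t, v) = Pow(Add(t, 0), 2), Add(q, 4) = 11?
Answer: Rational(15, 32) ≈ 0.46875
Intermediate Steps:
q = 7 (q = Add(-4, 11) = 7)
Function('j')(m) = Mul(2, m)
Function('N')(t, v) = Pow(t, 2)
Function('k')(H) = Add(8, H) (Function('k')(H) = Add(8, Mul(H, Pow(-1, 2))) = Add(8, Mul(H, 1)) = Add(8, H))
w = Rational(1, 16) (w = Pow(16, -1) = Rational(1, 16) ≈ 0.062500)
Mul(w, Function('k')(Pow(-2, -1))) = Mul(Rational(1, 16), Add(8, Pow(-2, -1))) = Mul(Rational(1, 16), Add(8, Rational(-1, 2))) = Mul(Rational(1, 16), Rational(15, 2)) = Rational(15, 32)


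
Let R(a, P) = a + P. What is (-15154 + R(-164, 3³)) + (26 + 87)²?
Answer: -2522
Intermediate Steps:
R(a, P) = P + a
(-15154 + R(-164, 3³)) + (26 + 87)² = (-15154 + (3³ - 164)) + (26 + 87)² = (-15154 + (27 - 164)) + 113² = (-15154 - 137) + 12769 = -15291 + 12769 = -2522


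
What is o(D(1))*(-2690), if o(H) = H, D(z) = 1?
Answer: -2690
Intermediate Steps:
o(D(1))*(-2690) = 1*(-2690) = -2690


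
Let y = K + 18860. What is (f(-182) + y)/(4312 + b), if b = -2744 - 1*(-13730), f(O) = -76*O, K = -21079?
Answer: 11613/15298 ≈ 0.75912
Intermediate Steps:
y = -2219 (y = -21079 + 18860 = -2219)
b = 10986 (b = -2744 + 13730 = 10986)
(f(-182) + y)/(4312 + b) = (-76*(-182) - 2219)/(4312 + 10986) = (13832 - 2219)/15298 = 11613*(1/15298) = 11613/15298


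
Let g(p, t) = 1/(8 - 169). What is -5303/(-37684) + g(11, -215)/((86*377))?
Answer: 13840657371/98354147164 ≈ 0.14072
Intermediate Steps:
g(p, t) = -1/161 (g(p, t) = 1/(-161) = -1/161)
-5303/(-37684) + g(11, -215)/((86*377)) = -5303/(-37684) - 1/(161*(86*377)) = -5303*(-1/37684) - 1/161/32422 = 5303/37684 - 1/161*1/32422 = 5303/37684 - 1/5219942 = 13840657371/98354147164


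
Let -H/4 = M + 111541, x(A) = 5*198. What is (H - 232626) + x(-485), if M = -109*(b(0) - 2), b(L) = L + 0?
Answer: -678672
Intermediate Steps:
b(L) = L
x(A) = 990
M = 218 (M = -109*(0 - 2) = -109*(-2) = 218)
H = -447036 (H = -4*(218 + 111541) = -4*111759 = -447036)
(H - 232626) + x(-485) = (-447036 - 232626) + 990 = -679662 + 990 = -678672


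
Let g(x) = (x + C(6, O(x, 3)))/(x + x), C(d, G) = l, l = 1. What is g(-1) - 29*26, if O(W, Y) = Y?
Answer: -754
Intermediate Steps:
C(d, G) = 1
g(x) = (1 + x)/(2*x) (g(x) = (x + 1)/(x + x) = (1 + x)/((2*x)) = (1 + x)*(1/(2*x)) = (1 + x)/(2*x))
g(-1) - 29*26 = (½)*(1 - 1)/(-1) - 29*26 = (½)*(-1)*0 - 754 = 0 - 754 = -754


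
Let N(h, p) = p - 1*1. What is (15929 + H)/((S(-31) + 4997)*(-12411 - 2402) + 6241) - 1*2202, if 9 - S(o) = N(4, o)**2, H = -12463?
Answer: -129872036716/58979125 ≈ -2202.0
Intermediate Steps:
N(h, p) = -1 + p (N(h, p) = p - 1 = -1 + p)
S(o) = 9 - (-1 + o)**2
(15929 + H)/((S(-31) + 4997)*(-12411 - 2402) + 6241) - 1*2202 = (15929 - 12463)/(((9 - (-1 - 31)**2) + 4997)*(-12411 - 2402) + 6241) - 1*2202 = 3466/(((9 - 1*(-32)**2) + 4997)*(-14813) + 6241) - 2202 = 3466/(((9 - 1*1024) + 4997)*(-14813) + 6241) - 2202 = 3466/(((9 - 1024) + 4997)*(-14813) + 6241) - 2202 = 3466/((-1015 + 4997)*(-14813) + 6241) - 2202 = 3466/(3982*(-14813) + 6241) - 2202 = 3466/(-58985366 + 6241) - 2202 = 3466/(-58979125) - 2202 = 3466*(-1/58979125) - 2202 = -3466/58979125 - 2202 = -129872036716/58979125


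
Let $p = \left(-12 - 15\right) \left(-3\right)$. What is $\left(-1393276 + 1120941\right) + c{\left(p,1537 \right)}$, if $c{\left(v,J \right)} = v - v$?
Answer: $-272335$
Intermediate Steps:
$p = 81$ ($p = \left(-27\right) \left(-3\right) = 81$)
$c{\left(v,J \right)} = 0$
$\left(-1393276 + 1120941\right) + c{\left(p,1537 \right)} = \left(-1393276 + 1120941\right) + 0 = -272335 + 0 = -272335$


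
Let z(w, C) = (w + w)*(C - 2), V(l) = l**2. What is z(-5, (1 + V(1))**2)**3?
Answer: -8000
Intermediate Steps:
z(w, C) = 2*w*(-2 + C) (z(w, C) = (2*w)*(-2 + C) = 2*w*(-2 + C))
z(-5, (1 + V(1))**2)**3 = (2*(-5)*(-2 + (1 + 1**2)**2))**3 = (2*(-5)*(-2 + (1 + 1)**2))**3 = (2*(-5)*(-2 + 2**2))**3 = (2*(-5)*(-2 + 4))**3 = (2*(-5)*2)**3 = (-20)**3 = -8000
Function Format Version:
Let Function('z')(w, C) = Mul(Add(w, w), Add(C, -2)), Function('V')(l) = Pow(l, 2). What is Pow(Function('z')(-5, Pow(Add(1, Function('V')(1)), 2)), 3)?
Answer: -8000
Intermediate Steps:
Function('z')(w, C) = Mul(2, w, Add(-2, C)) (Function('z')(w, C) = Mul(Mul(2, w), Add(-2, C)) = Mul(2, w, Add(-2, C)))
Pow(Function('z')(-5, Pow(Add(1, Function('V')(1)), 2)), 3) = Pow(Mul(2, -5, Add(-2, Pow(Add(1, Pow(1, 2)), 2))), 3) = Pow(Mul(2, -5, Add(-2, Pow(Add(1, 1), 2))), 3) = Pow(Mul(2, -5, Add(-2, Pow(2, 2))), 3) = Pow(Mul(2, -5, Add(-2, 4)), 3) = Pow(Mul(2, -5, 2), 3) = Pow(-20, 3) = -8000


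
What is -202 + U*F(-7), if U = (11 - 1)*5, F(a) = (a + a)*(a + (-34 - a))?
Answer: 23598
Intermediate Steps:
F(a) = -68*a (F(a) = (2*a)*(-34) = -68*a)
U = 50 (U = 10*5 = 50)
-202 + U*F(-7) = -202 + 50*(-68*(-7)) = -202 + 50*476 = -202 + 23800 = 23598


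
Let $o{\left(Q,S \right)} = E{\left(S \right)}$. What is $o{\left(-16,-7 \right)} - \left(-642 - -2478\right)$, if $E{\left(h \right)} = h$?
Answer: $-1843$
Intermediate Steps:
$o{\left(Q,S \right)} = S$
$o{\left(-16,-7 \right)} - \left(-642 - -2478\right) = -7 - \left(-642 - -2478\right) = -7 - \left(-642 + 2478\right) = -7 - 1836 = -1843$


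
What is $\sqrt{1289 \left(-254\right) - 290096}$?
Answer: $i \sqrt{617502} \approx 785.81 i$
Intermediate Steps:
$\sqrt{1289 \left(-254\right) - 290096} = \sqrt{-327406 - 290096} = \sqrt{-617502} = i \sqrt{617502}$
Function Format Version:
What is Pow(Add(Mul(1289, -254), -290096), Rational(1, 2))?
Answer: Mul(I, Pow(617502, Rational(1, 2))) ≈ Mul(785.81, I)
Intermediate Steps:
Pow(Add(Mul(1289, -254), -290096), Rational(1, 2)) = Pow(Add(-327406, -290096), Rational(1, 2)) = Pow(-617502, Rational(1, 2)) = Mul(I, Pow(617502, Rational(1, 2)))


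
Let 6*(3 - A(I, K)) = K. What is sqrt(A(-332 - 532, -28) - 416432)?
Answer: I*sqrt(3747819)/3 ≈ 645.31*I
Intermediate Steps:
A(I, K) = 3 - K/6
sqrt(A(-332 - 532, -28) - 416432) = sqrt((3 - 1/6*(-28)) - 416432) = sqrt((3 + 14/3) - 416432) = sqrt(23/3 - 416432) = sqrt(-1249273/3) = I*sqrt(3747819)/3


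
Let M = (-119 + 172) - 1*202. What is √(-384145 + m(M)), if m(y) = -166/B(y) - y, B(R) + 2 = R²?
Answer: I*√189231543286630/22199 ≈ 619.67*I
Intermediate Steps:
B(R) = -2 + R²
M = -149 (M = 53 - 202 = -149)
m(y) = -y - 166/(-2 + y²) (m(y) = -166/(-2 + y²) - y = -y - 166/(-2 + y²))
√(-384145 + m(M)) = √(-384145 + (-166 - 1*(-149)³ + 2*(-149))/(-2 + (-149)²)) = √(-384145 + (-166 - 1*(-3307949) - 298)/(-2 + 22201)) = √(-384145 + (-166 + 3307949 - 298)/22199) = √(-384145 + (1/22199)*3307485) = √(-384145 + 3307485/22199) = √(-8524327370/22199) = I*√189231543286630/22199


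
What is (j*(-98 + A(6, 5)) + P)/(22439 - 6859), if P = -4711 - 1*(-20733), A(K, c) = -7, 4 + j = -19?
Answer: 18437/15580 ≈ 1.1834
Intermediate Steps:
j = -23 (j = -4 - 19 = -23)
P = 16022 (P = -4711 + 20733 = 16022)
(j*(-98 + A(6, 5)) + P)/(22439 - 6859) = (-23*(-98 - 7) + 16022)/(22439 - 6859) = (-23*(-105) + 16022)/15580 = (2415 + 16022)*(1/15580) = 18437*(1/15580) = 18437/15580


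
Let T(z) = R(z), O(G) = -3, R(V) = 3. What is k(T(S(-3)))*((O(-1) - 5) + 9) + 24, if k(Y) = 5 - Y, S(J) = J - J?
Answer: 26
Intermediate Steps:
S(J) = 0
T(z) = 3
k(T(S(-3)))*((O(-1) - 5) + 9) + 24 = (5 - 1*3)*((-3 - 5) + 9) + 24 = (5 - 3)*(-8 + 9) + 24 = 2*1 + 24 = 2 + 24 = 26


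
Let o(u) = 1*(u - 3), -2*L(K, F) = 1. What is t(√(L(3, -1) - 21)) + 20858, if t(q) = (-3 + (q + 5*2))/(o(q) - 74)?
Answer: 82743341/3967 - 28*I*√86/3967 ≈ 20858.0 - 0.065455*I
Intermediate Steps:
L(K, F) = -½ (L(K, F) = -½*1 = -½)
o(u) = -3 + u (o(u) = 1*(-3 + u) = -3 + u)
t(q) = (7 + q)/(-77 + q) (t(q) = (-3 + (q + 5*2))/((-3 + q) - 74) = (-3 + (q + 10))/(-77 + q) = (-3 + (10 + q))/(-77 + q) = (7 + q)/(-77 + q))
t(√(L(3, -1) - 21)) + 20858 = (7 + √(-½ - 21))/(-77 + √(-½ - 21)) + 20858 = (7 + √(-43/2))/(-77 + √(-43/2)) + 20858 = (7 + I*√86/2)/(-77 + I*√86/2) + 20858 = 20858 + (7 + I*√86/2)/(-77 + I*√86/2)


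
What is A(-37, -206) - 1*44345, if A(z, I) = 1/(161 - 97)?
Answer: -2838079/64 ≈ -44345.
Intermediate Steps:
A(z, I) = 1/64
A(-37, -206) - 1*44345 = 1/64 - 1*44345 = 1/64 - 44345 = -2838079/64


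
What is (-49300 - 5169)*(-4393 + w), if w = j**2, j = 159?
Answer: -1137748472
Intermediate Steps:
w = 25281 (w = 159**2 = 25281)
(-49300 - 5169)*(-4393 + w) = (-49300 - 5169)*(-4393 + 25281) = -54469*20888 = -1137748472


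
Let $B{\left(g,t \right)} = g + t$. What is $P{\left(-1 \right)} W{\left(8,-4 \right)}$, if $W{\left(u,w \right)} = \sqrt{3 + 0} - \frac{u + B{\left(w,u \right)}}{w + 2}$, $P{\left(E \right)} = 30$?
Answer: $180 + 30 \sqrt{3} \approx 231.96$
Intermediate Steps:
$W{\left(u,w \right)} = \sqrt{3} - \frac{w + 2 u}{2 + w}$ ($W{\left(u,w \right)} = \sqrt{3 + 0} - \frac{u + \left(w + u\right)}{w + 2} = \sqrt{3} - \frac{u + \left(u + w\right)}{2 + w} = \sqrt{3} - \frac{w + 2 u}{2 + w}$)
$P{\left(-1 \right)} W{\left(8,-4 \right)} = 30 \frac{\left(-1\right) \left(-4\right) - 16 + 2 \sqrt{3} - 4 \sqrt{3}}{2 - 4} = 30 \frac{4 - 16 + 2 \sqrt{3} - 4 \sqrt{3}}{-2} = 30 \left(- \frac{-12 - 2 \sqrt{3}}{2}\right) = 30 \left(6 + \sqrt{3}\right) = 180 + 30 \sqrt{3}$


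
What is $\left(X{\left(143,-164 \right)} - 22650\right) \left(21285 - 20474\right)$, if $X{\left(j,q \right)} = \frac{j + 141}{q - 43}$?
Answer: $- \frac{3802644374}{207} \approx -1.837 \cdot 10^{7}$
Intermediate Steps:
$X{\left(j,q \right)} = \frac{141 + j}{-43 + q}$
$\left(X{\left(143,-164 \right)} - 22650\right) \left(21285 - 20474\right) = \left(\frac{141 + 143}{-43 - 164} - 22650\right) \left(21285 - 20474\right) = \left(\frac{1}{-207} \cdot 284 - 22650\right) 811 = \left(\left(- \frac{1}{207}\right) 284 - 22650\right) 811 = \left(- \frac{284}{207} - 22650\right) 811 = \left(- \frac{4688834}{207}\right) 811 = - \frac{3802644374}{207}$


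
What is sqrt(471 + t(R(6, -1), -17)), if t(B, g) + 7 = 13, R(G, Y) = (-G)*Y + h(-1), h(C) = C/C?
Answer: 3*sqrt(53) ≈ 21.840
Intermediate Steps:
h(C) = 1
R(G, Y) = 1 - G*Y (R(G, Y) = (-G)*Y + 1 = -G*Y + 1 = 1 - G*Y)
t(B, g) = 6 (t(B, g) = -7 + 13 = 6)
sqrt(471 + t(R(6, -1), -17)) = sqrt(471 + 6) = sqrt(477) = 3*sqrt(53)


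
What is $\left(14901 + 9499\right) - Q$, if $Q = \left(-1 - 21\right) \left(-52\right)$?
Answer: $23256$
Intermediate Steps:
$Q = 1144$ ($Q = \left(-1 - 21\right) \left(-52\right) = \left(-22\right) \left(-52\right) = 1144$)
$\left(14901 + 9499\right) - Q = \left(14901 + 9499\right) - 1144 = 24400 - 1144 = 23256$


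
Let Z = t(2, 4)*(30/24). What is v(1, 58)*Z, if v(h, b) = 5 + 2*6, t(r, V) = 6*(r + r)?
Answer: 510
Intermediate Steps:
t(r, V) = 12*r (t(r, V) = 6*(2*r) = 12*r)
v(h, b) = 17 (v(h, b) = 5 + 12 = 17)
Z = 30 (Z = (12*2)*(30/24) = 24*(30*(1/24)) = 24*(5/4) = 30)
v(1, 58)*Z = 17*30 = 510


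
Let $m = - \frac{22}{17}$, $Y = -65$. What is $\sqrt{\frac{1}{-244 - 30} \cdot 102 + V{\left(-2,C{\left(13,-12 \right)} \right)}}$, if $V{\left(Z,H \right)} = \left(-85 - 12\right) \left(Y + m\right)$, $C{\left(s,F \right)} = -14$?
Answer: $\frac{2 \sqrt{8719680511}}{2329} \approx 80.188$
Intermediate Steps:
$m = - \frac{22}{17}$ ($m = \left(-22\right) \frac{1}{17} = - \frac{22}{17} \approx -1.2941$)
$V{\left(Z,H \right)} = \frac{109319}{17}$ ($V{\left(Z,H \right)} = \left(-85 - 12\right) \left(-65 - \frac{22}{17}\right) = \left(-97\right) \left(- \frac{1127}{17}\right) = \frac{109319}{17}$)
$\sqrt{\frac{1}{-244 - 30} \cdot 102 + V{\left(-2,C{\left(13,-12 \right)} \right)}} = \sqrt{\frac{1}{-244 - 30} \cdot 102 + \frac{109319}{17}} = \sqrt{\frac{1}{-274} \cdot 102 + \frac{109319}{17}} = \sqrt{\left(- \frac{1}{274}\right) 102 + \frac{109319}{17}} = \sqrt{- \frac{51}{137} + \frac{109319}{17}} = \sqrt{\frac{14975836}{2329}} = \frac{2 \sqrt{8719680511}}{2329}$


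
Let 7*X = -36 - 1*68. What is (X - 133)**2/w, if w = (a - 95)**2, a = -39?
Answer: 1071225/879844 ≈ 1.2175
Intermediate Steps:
X = -104/7 (X = (-36 - 1*68)/7 = (-36 - 68)/7 = (1/7)*(-104) = -104/7 ≈ -14.857)
w = 17956 (w = (-39 - 95)**2 = (-134)**2 = 17956)
(X - 133)**2/w = (-104/7 - 133)**2/17956 = (-1035/7)**2*(1/17956) = (1071225/49)*(1/17956) = 1071225/879844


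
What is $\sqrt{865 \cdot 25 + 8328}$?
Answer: $\sqrt{29953} \approx 173.07$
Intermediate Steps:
$\sqrt{865 \cdot 25 + 8328} = \sqrt{21625 + 8328} = \sqrt{29953}$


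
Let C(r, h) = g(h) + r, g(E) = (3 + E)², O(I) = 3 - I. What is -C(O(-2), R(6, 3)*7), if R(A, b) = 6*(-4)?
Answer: -27230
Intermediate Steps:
R(A, b) = -24
C(r, h) = r + (3 + h)² (C(r, h) = (3 + h)² + r = r + (3 + h)²)
-C(O(-2), R(6, 3)*7) = -((3 - 1*(-2)) + (3 - 24*7)²) = -((3 + 2) + (3 - 168)²) = -(5 + (-165)²) = -(5 + 27225) = -1*27230 = -27230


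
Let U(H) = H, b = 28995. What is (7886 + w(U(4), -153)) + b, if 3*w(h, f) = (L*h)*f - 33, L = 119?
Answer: 12594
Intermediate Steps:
w(h, f) = -11 + 119*f*h/3 (w(h, f) = ((119*h)*f - 33)/3 = (119*f*h - 33)/3 = (-33 + 119*f*h)/3 = -11 + 119*f*h/3)
(7886 + w(U(4), -153)) + b = (7886 + (-11 + (119/3)*(-153)*4)) + 28995 = (7886 + (-11 - 24276)) + 28995 = (7886 - 24287) + 28995 = -16401 + 28995 = 12594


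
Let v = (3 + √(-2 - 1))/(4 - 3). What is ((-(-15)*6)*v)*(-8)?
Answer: -2160 - 720*I*√3 ≈ -2160.0 - 1247.1*I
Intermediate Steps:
v = 3 + I*√3 (v = (3 + √(-3))/1 = (3 + I*√3)*1 = 3 + I*√3 ≈ 3.0 + 1.732*I)
((-(-15)*6)*v)*(-8) = ((-(-15)*6)*(3 + I*√3))*(-8) = ((-3*(-30))*(3 + I*√3))*(-8) = (90*(3 + I*√3))*(-8) = (270 + 90*I*√3)*(-8) = -2160 - 720*I*√3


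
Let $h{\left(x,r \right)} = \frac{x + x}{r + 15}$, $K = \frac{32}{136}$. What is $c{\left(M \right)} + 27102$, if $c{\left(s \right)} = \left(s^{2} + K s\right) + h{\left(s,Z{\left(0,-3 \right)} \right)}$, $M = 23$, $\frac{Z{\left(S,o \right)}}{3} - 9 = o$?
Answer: $\frac{15504809}{561} \approx 27638.0$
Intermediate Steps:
$Z{\left(S,o \right)} = 27 + 3 o$
$K = \frac{4}{17}$ ($K = 32 \cdot \frac{1}{136} = \frac{4}{17} \approx 0.23529$)
$h{\left(x,r \right)} = \frac{2 x}{15 + r}$
$c{\left(s \right)} = s^{2} + \frac{166 s}{561}$ ($c{\left(s \right)} = \left(s^{2} + \frac{4 s}{17}\right) + \frac{2 s}{15 + \left(27 + 3 \left(-3\right)\right)} = \left(s^{2} + \frac{4 s}{17}\right) + \frac{2 s}{15 + \left(27 - 9\right)} = \left(s^{2} + \frac{4 s}{17}\right) + \frac{2 s}{15 + 18} = \left(s^{2} + \frac{4 s}{17}\right) + \frac{2 s}{33} = s^{2} + \frac{166 s}{561}$)
$c{\left(M \right)} + 27102 = \frac{1}{561} \cdot 23 \left(166 + 561 \cdot 23\right) + 27102 = \frac{1}{561} \cdot 23 \left(166 + 12903\right) + 27102 = \frac{1}{561} \cdot 23 \cdot 13069 + 27102 = \frac{300587}{561} + 27102 = \frac{15504809}{561}$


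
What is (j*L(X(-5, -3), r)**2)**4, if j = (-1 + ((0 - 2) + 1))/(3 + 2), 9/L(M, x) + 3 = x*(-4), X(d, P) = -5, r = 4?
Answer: 688747536/10614726900625 ≈ 6.4886e-5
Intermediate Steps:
L(M, x) = 9/(-3 - 4*x) (L(M, x) = 9/(-3 + x*(-4)) = 9/(-3 - 4*x))
j = -2/5 (j = (-1 + (-2 + 1))/5 = (-1 - 1)*(1/5) = -2*1/5 = -2/5 ≈ -0.40000)
(j*L(X(-5, -3), r)**2)**4 = (-2*81/(3 + 4*4)**2/5)**4 = (-2*81/(3 + 16)**2/5)**4 = (-2*(-9/19)**2/5)**4 = (-2/5*81/361)**4 = (-162/1805)**4 = 688747536/10614726900625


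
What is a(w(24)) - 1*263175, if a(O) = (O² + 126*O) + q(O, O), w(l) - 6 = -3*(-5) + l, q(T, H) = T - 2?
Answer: -255437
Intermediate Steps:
q(T, H) = -2 + T
w(l) = 21 + l (w(l) = 6 + (-3*(-5) + l) = 6 + (15 + l) = 21 + l)
a(O) = -2 + O² + 127*O (a(O) = (O² + 126*O) + (-2 + O) = -2 + O² + 127*O)
a(w(24)) - 1*263175 = (-2 + (21 + 24)² + 127*(21 + 24)) - 1*263175 = (-2 + 45² + 127*45) - 263175 = (-2 + 2025 + 5715) - 263175 = 7738 - 263175 = -255437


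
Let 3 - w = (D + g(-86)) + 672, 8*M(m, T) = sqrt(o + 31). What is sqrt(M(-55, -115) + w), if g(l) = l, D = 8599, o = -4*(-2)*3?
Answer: sqrt(-146912 + 2*sqrt(55))/4 ≈ 95.818*I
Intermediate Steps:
o = 24 (o = 8*3 = 24)
M(m, T) = sqrt(55)/8 (M(m, T) = sqrt(24 + 31)/8 = sqrt(55)/8)
w = -9182 (w = 3 - ((8599 - 86) + 672) = 3 - (8513 + 672) = 3 - 1*9185 = 3 - 9185 = -9182)
sqrt(M(-55, -115) + w) = sqrt(sqrt(55)/8 - 9182) = sqrt(-9182 + sqrt(55)/8)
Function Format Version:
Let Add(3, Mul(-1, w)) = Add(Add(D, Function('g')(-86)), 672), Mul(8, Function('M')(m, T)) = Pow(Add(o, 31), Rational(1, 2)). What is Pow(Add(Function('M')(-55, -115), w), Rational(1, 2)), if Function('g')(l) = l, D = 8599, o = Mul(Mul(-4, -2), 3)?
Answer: Mul(Rational(1, 4), Pow(Add(-146912, Mul(2, Pow(55, Rational(1, 2)))), Rational(1, 2))) ≈ Mul(95.818, I)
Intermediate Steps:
o = 24 (o = Mul(8, 3) = 24)
Function('M')(m, T) = Mul(Rational(1, 8), Pow(55, Rational(1, 2))) (Function('M')(m, T) = Mul(Rational(1, 8), Pow(Add(24, 31), Rational(1, 2))) = Mul(Rational(1, 8), Pow(55, Rational(1, 2))))
w = -9182 (w = Add(3, Mul(-1, Add(Add(8599, -86), 672))) = Add(3, Mul(-1, Add(8513, 672))) = Add(3, Mul(-1, 9185)) = Add(3, -9185) = -9182)
Pow(Add(Function('M')(-55, -115), w), Rational(1, 2)) = Pow(Add(Mul(Rational(1, 8), Pow(55, Rational(1, 2))), -9182), Rational(1, 2)) = Pow(Add(-9182, Mul(Rational(1, 8), Pow(55, Rational(1, 2)))), Rational(1, 2))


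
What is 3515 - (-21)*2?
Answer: 3557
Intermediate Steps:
3515 - (-21)*2 = 3515 - 1*(-42) = 3515 + 42 = 3557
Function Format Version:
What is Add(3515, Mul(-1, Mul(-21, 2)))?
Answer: 3557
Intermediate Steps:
Add(3515, Mul(-1, Mul(-21, 2))) = Add(3515, Mul(-1, -42)) = Add(3515, 42) = 3557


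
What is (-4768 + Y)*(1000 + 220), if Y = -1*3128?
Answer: -9633120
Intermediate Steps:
Y = -3128
(-4768 + Y)*(1000 + 220) = (-4768 - 3128)*(1000 + 220) = -7896*1220 = -9633120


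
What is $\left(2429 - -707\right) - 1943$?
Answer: $1193$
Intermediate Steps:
$\left(2429 - -707\right) - 1943 = \left(2429 + 707\right) - 1943 = 3136 - 1943 = 1193$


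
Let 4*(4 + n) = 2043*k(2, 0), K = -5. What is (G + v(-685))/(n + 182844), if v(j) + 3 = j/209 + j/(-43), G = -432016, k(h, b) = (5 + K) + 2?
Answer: -7764882086/3304726601 ≈ -2.3496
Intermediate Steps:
k(h, b) = 2 (k(h, b) = (5 - 5) + 2 = 0 + 2 = 2)
v(j) = -3 - 166*j/8987 (v(j) = -3 + (j/209 + j/(-43)) = -3 + (j*(1/209) + j*(-1/43)) = -3 + (j/209 - j/43) = -3 - 166*j/8987)
n = 2035/2 (n = -4 + (2043*2)/4 = -4 + (1/4)*4086 = -4 + 2043/2 = 2035/2 ≈ 1017.5)
(G + v(-685))/(n + 182844) = (-432016 + (-3 - 166/8987*(-685)))/(2035/2 + 182844) = (-432016 + (-3 + 113710/8987))/(367723/2) = (-432016 + 86749/8987)*(2/367723) = -3882441043/8987*2/367723 = -7764882086/3304726601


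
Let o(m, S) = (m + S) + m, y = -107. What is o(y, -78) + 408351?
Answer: 408059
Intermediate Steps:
o(m, S) = S + 2*m (o(m, S) = (S + m) + m = S + 2*m)
o(y, -78) + 408351 = (-78 + 2*(-107)) + 408351 = (-78 - 214) + 408351 = -292 + 408351 = 408059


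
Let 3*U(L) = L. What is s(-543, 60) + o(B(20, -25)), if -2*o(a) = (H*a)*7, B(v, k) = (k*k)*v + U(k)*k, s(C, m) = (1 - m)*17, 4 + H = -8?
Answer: 532747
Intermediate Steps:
H = -12 (H = -4 - 8 = -12)
s(C, m) = 17 - 17*m
U(L) = L/3
B(v, k) = k**2/3 + v*k**2 (B(v, k) = (k*k)*v + (k/3)*k = k**2*v + k**2/3 = v*k**2 + k**2/3 = k**2/3 + v*k**2)
o(a) = 42*a (o(a) = -(-12*a)*7/2 = -(-42)*a = 42*a)
s(-543, 60) + o(B(20, -25)) = (17 - 17*60) + 42*((-25)**2*(1/3 + 20)) = (17 - 1020) + 42*(625*(61/3)) = -1003 + 42*(38125/3) = -1003 + 533750 = 532747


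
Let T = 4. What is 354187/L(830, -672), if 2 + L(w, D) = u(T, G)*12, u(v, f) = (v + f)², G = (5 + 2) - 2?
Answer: 354187/970 ≈ 365.14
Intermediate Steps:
G = 5 (G = 7 - 2 = 5)
u(v, f) = (f + v)²
L(w, D) = 970 (L(w, D) = -2 + (5 + 4)²*12 = -2 + 9²*12 = -2 + 81*12 = -2 + 972 = 970)
354187/L(830, -672) = 354187/970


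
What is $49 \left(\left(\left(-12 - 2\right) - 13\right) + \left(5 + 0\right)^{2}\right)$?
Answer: $-98$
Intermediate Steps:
$49 \left(\left(\left(-12 - 2\right) - 13\right) + \left(5 + 0\right)^{2}\right) = 49 \left(\left(-14 - 13\right) + 5^{2}\right) = 49 \left(-27 + 25\right) = 49 \left(-2\right) = -98$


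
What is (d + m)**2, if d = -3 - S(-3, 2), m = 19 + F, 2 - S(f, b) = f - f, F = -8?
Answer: 36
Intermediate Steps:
S(f, b) = 2 (S(f, b) = 2 - (f - f) = 2 - 1*0 = 2 + 0 = 2)
m = 11 (m = 19 - 8 = 11)
d = -5 (d = -3 - 1*2 = -3 - 2 = -5)
(d + m)**2 = (-5 + 11)**2 = 6**2 = 36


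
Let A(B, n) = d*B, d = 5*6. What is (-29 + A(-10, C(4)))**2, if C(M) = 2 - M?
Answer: 108241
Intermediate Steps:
d = 30
A(B, n) = 30*B
(-29 + A(-10, C(4)))**2 = (-29 + 30*(-10))**2 = (-29 - 300)**2 = (-329)**2 = 108241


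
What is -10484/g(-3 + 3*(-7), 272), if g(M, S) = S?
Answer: -2621/68 ≈ -38.544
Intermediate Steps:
-10484/g(-3 + 3*(-7), 272) = -10484/272 = -10484*1/272 = -2621/68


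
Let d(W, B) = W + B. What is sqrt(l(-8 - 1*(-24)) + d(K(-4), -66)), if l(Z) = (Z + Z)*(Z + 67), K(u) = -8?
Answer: sqrt(2582) ≈ 50.813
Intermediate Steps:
d(W, B) = B + W
l(Z) = 2*Z*(67 + Z) (l(Z) = (2*Z)*(67 + Z) = 2*Z*(67 + Z))
sqrt(l(-8 - 1*(-24)) + d(K(-4), -66)) = sqrt(2*(-8 - 1*(-24))*(67 + (-8 - 1*(-24))) + (-66 - 8)) = sqrt(2*(-8 + 24)*(67 + (-8 + 24)) - 74) = sqrt(2*16*(67 + 16) - 74) = sqrt(2*16*83 - 74) = sqrt(2656 - 74) = sqrt(2582)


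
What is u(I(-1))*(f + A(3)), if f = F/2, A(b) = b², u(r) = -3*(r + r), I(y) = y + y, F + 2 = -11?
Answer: 30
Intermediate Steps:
F = -13 (F = -2 - 11 = -13)
I(y) = 2*y
u(r) = -6*r
f = -13/2 ≈ -6.5000
u(I(-1))*(f + A(3)) = (-12*(-1))*(-13/2 + 3²) = (-6*(-2))*(-13/2 + 9) = 12*(5/2) = 30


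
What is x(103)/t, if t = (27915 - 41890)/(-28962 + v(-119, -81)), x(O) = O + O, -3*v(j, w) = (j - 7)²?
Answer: 7056324/13975 ≈ 504.92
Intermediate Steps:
v(j, w) = -(-7 + j)²/3 (v(j, w) = -(j - 7)²/3 = -(-7 + j)²/3)
x(O) = 2*O
t = 13975/34254 (t = (27915 - 41890)/(-28962 - (-7 - 119)²/3) = -13975/(-28962 - ⅓*(-126)²) = -13975/(-28962 - ⅓*15876) = -13975/(-28962 - 5292) = -13975/(-34254) = -13975*(-1/34254) = 13975/34254 ≈ 0.40798)
x(103)/t = (2*103)/(13975/34254) = 206*(34254/13975) = 7056324/13975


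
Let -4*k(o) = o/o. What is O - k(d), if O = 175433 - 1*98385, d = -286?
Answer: 308193/4 ≈ 77048.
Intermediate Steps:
k(o) = -¼ (k(o) = -o/(4*o) = -¼*1 = -¼)
O = 77048 (O = 175433 - 98385 = 77048)
O - k(d) = 77048 - 1*(-¼) = 77048 + ¼ = 308193/4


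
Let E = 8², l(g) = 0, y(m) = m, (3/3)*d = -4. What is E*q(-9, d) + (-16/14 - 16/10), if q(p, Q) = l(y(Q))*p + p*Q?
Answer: 80544/35 ≈ 2301.3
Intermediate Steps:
d = -4
q(p, Q) = Q*p (q(p, Q) = 0*p + p*Q = 0 + Q*p = Q*p)
E = 64
E*q(-9, d) + (-16/14 - 16/10) = 64*(-4*(-9)) + (-16/14 - 16/10) = 64*36 + (-16*1/14 - 16*⅒) = 2304 + (-8/7 - 8/5) = 2304 - 96/35 = 80544/35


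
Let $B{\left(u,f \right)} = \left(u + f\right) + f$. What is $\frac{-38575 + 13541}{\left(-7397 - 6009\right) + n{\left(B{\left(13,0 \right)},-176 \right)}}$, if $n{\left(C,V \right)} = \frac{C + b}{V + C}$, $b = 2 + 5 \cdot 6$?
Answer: $\frac{4080542}{2185223} \approx 1.8673$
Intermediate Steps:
$B{\left(u,f \right)} = u + 2 f$ ($B{\left(u,f \right)} = \left(f + u\right) + f = u + 2 f$)
$b = 32$ ($b = 2 + 30 = 32$)
$n{\left(C,V \right)} = \frac{32 + C}{C + V}$ ($n{\left(C,V \right)} = \frac{C + 32}{V + C} = \frac{32 + C}{C + V}$)
$\frac{-38575 + 13541}{\left(-7397 - 6009\right) + n{\left(B{\left(13,0 \right)},-176 \right)}} = \frac{-38575 + 13541}{\left(-7397 - 6009\right) + \frac{32 + \left(13 + 2 \cdot 0\right)}{\left(13 + 2 \cdot 0\right) - 176}} = - \frac{25034}{-13406 + \frac{32 + \left(13 + 0\right)}{\left(13 + 0\right) - 176}} = - \frac{25034}{-13406 + \frac{32 + 13}{13 - 176}} = - \frac{25034}{-13406 + \frac{1}{-163} \cdot 45} = - \frac{25034}{-13406 - \frac{45}{163}} = - \frac{25034}{- \frac{2185223}{163}} = \left(-25034\right) \left(- \frac{163}{2185223}\right) = \frac{4080542}{2185223}$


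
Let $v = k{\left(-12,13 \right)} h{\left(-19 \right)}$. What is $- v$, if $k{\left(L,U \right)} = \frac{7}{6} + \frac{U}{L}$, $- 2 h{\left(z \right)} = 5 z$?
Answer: $- \frac{95}{24} \approx -3.9583$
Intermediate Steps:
$h{\left(z \right)} = - \frac{5 z}{2}$
$k{\left(L,U \right)} = \frac{7}{6} + \frac{U}{L}$ ($k{\left(L,U \right)} = 7 \cdot \frac{1}{6} + \frac{U}{L} = \frac{7}{6} + \frac{U}{L}$)
$v = \frac{95}{24}$ ($v = \left(\frac{7}{6} + \frac{13}{-12}\right) \left(\left(- \frac{5}{2}\right) \left(-19\right)\right) = \left(\frac{7}{6} + 13 \left(- \frac{1}{12}\right)\right) \frac{95}{2} = \left(\frac{7}{6} - \frac{13}{12}\right) \frac{95}{2} = \frac{1}{12} \cdot \frac{95}{2} = \frac{95}{24} \approx 3.9583$)
$- v = \left(-1\right) \frac{95}{24} = - \frac{95}{24}$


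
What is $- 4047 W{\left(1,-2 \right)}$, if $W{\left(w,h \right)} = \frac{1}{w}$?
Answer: $-4047$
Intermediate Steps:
$- 4047 W{\left(1,-2 \right)} = - \frac{4047}{1} = \left(-4047\right) 1 = -4047$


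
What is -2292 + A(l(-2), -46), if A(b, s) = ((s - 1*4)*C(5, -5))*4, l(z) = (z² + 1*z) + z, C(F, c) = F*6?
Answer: -8292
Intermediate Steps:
C(F, c) = 6*F
l(z) = z² + 2*z (l(z) = (z² + z) + z = (z + z²) + z = z² + 2*z)
A(b, s) = -480 + 120*s (A(b, s) = ((s - 1*4)*(6*5))*4 = ((s - 4)*30)*4 = ((-4 + s)*30)*4 = (-120 + 30*s)*4 = -480 + 120*s)
-2292 + A(l(-2), -46) = -2292 + (-480 + 120*(-46)) = -2292 + (-480 - 5520) = -2292 - 6000 = -8292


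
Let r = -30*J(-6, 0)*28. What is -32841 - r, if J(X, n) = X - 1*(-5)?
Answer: -33681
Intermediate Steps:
J(X, n) = 5 + X (J(X, n) = X + 5 = 5 + X)
r = 840 (r = -30*(5 - 6)*28 = -30*(-1)*28 = 30*28 = 840)
-32841 - r = -32841 - 1*840 = -32841 - 840 = -33681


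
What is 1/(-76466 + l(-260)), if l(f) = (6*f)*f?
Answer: 1/329134 ≈ 3.0383e-6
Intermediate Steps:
l(f) = 6*f²
1/(-76466 + l(-260)) = 1/(-76466 + 6*(-260)²) = 1/(-76466 + 6*67600) = 1/(-76466 + 405600) = 1/329134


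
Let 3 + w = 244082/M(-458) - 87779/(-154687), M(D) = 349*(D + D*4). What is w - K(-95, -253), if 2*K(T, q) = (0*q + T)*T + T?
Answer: -276167406730052/61813698635 ≈ -4467.7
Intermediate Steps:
M(D) = 1745*D (M(D) = 349*(D + 4*D) = 349*(5*D) = 1745*D)
K(T, q) = T/2 + T²/2 (K(T, q) = ((0*q + T)*T + T)/2 = ((0 + T)*T + T)/2 = (T*T + T)/2 = (T² + T)/2 = (T + T²)/2 = T/2 + T²/2)
w = -169242324777/61813698635 (w = -3 + (244082/((1745*(-458))) - 87779/(-154687)) = -3 + (244082/(-799210) - 87779*(-1/154687)) = -3 + (244082*(-1/799210) + 87779/154687) = -3 + (-122041/399605 + 87779/154687) = -3 + 16198771128/61813698635 = -169242324777/61813698635 ≈ -2.7379)
w - K(-95, -253) = -169242324777/61813698635 - (-95)*(1 - 95)/2 = -169242324777/61813698635 - (-95)*(-94)/2 = -169242324777/61813698635 - 1*4465 = -169242324777/61813698635 - 4465 = -276167406730052/61813698635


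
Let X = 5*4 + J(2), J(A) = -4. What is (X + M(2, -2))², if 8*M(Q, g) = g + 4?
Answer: 4225/16 ≈ 264.06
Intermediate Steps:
M(Q, g) = ½ + g/8 (M(Q, g) = (g + 4)/8 = (4 + g)/8 = ½ + g/8)
X = 16 (X = 5*4 - 4 = 20 - 4 = 16)
(X + M(2, -2))² = (16 + (½ + (⅛)*(-2)))² = (16 + (½ - ¼))² = (16 + ¼)² = (65/4)² = 4225/16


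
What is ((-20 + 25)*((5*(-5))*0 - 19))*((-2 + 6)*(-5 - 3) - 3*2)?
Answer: 3610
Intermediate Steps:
((-20 + 25)*((5*(-5))*0 - 19))*((-2 + 6)*(-5 - 3) - 3*2) = (5*(-25*0 - 19))*(4*(-8) - 6) = (5*(0 - 19))*(-32 - 6) = (5*(-19))*(-38) = -95*(-38) = 3610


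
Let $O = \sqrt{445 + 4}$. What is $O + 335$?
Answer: $335 + \sqrt{449} \approx 356.19$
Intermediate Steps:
$O = \sqrt{449} \approx 21.19$
$O + 335 = \sqrt{449} + 335 = 335 + \sqrt{449}$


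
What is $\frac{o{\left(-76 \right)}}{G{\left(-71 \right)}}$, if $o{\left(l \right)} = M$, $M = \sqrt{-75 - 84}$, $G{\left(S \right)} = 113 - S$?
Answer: $\frac{i \sqrt{159}}{184} \approx 0.06853 i$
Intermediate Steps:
$M = i \sqrt{159}$ ($M = \sqrt{-159} = i \sqrt{159} \approx 12.61 i$)
$o{\left(l \right)} = i \sqrt{159}$
$\frac{o{\left(-76 \right)}}{G{\left(-71 \right)}} = \frac{i \sqrt{159}}{113 - -71} = \frac{i \sqrt{159}}{113 + 71} = \frac{i \sqrt{159}}{184}$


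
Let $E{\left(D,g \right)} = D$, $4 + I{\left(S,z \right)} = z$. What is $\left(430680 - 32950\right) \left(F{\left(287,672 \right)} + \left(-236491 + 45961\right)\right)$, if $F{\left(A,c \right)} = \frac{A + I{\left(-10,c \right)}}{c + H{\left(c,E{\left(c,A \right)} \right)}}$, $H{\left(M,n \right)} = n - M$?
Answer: $- \frac{25461721042325}{336} \approx -7.5779 \cdot 10^{10}$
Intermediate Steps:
$I{\left(S,z \right)} = -4 + z$
$F{\left(A,c \right)} = \frac{-4 + A + c}{c}$ ($F{\left(A,c \right)} = \frac{A + \left(-4 + c\right)}{c + \left(c - c\right)} = \frac{-4 + A + c}{c + 0} = \frac{-4 + A + c}{c}$)
$\left(430680 - 32950\right) \left(F{\left(287,672 \right)} + \left(-236491 + 45961\right)\right) = \left(430680 - 32950\right) \left(\frac{-4 + 287 + 672}{672} + \left(-236491 + 45961\right)\right) = 397730 \left(\frac{1}{672} \cdot 955 - 190530\right) = 397730 \left(\frac{955}{672} - 190530\right) = 397730 \left(- \frac{128035205}{672}\right) = - \frac{25461721042325}{336}$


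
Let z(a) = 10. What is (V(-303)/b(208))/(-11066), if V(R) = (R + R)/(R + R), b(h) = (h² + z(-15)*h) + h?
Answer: -1/504078432 ≈ -1.9838e-9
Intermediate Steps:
b(h) = h² + 11*h (b(h) = (h² + 10*h) + h = h² + 11*h)
V(R) = 1 (V(R) = (2*R)/((2*R)) = (2*R)*(1/(2*R)) = 1)
(V(-303)/b(208))/(-11066) = (1/(208*(11 + 208)))/(-11066) = (1/(208*219))*(-1/11066) = (1/45552)*(-1/11066) = -1/504078432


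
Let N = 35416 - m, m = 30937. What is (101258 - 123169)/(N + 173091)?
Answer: -21911/177570 ≈ -0.12339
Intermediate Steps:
N = 4479 (N = 35416 - 1*30937 = 35416 - 30937 = 4479)
(101258 - 123169)/(N + 173091) = (101258 - 123169)/(4479 + 173091) = -21911/177570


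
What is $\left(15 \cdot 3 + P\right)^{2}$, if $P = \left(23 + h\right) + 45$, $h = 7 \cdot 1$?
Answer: $14400$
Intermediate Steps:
$h = 7$
$P = 75$ ($P = \left(23 + 7\right) + 45 = 30 + 45 = 75$)
$\left(15 \cdot 3 + P\right)^{2} = \left(15 \cdot 3 + 75\right)^{2} = \left(45 + 75\right)^{2} = 120^{2} = 14400$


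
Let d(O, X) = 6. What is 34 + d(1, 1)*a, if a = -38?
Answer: -194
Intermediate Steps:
34 + d(1, 1)*a = 34 + 6*(-38) = 34 - 228 = -194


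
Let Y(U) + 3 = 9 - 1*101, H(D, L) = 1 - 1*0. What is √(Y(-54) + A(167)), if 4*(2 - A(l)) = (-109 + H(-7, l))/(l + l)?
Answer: I*√10365690/334 ≈ 9.6395*I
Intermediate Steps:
H(D, L) = 1 (H(D, L) = 1 + 0 = 1)
Y(U) = -95 (Y(U) = -3 + (9 - 1*101) = -3 + (9 - 101) = -3 - 92 = -95)
A(l) = 2 + 27/(2*l) (A(l) = 2 - (-109 + 1)/(4*(l + l)) = 2 - (-27)/(2*l) = 2 + 27/(2*l))
√(Y(-54) + A(167)) = √(-95 + (2 + (27/2)/167)) = √(-95 + (2 + (27/2)*(1/167))) = √(-95 + (2 + 27/334)) = √(-95 + 695/334) = √(-31035/334) = I*√10365690/334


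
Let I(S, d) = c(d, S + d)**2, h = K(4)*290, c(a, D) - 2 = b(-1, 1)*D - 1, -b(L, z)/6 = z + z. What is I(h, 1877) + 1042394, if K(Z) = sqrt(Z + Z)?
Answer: 605211123 + 313520160*sqrt(2) ≈ 1.0486e+9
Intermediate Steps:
b(L, z) = -12*z (b(L, z) = -6*(z + z) = -12*z)
K(Z) = sqrt(2)*sqrt(Z) (K(Z) = sqrt(2*Z) = sqrt(2)*sqrt(Z))
c(a, D) = 1 - 12*D (c(a, D) = 2 + ((-12*1)*D - 1) = 2 + (-12*D - 1) = 2 + (-1 - 12*D) = 1 - 12*D)
h = 580*sqrt(2) (h = (sqrt(2)*sqrt(4))*290 = (sqrt(2)*2)*290 = (2*sqrt(2))*290 = 580*sqrt(2) ≈ 820.24)
I(S, d) = (1 - 12*S - 12*d)**2 (I(S, d) = (1 - 12*(S + d))**2 = (1 + (-12*S - 12*d))**2 = (1 - 12*S - 12*d)**2)
I(h, 1877) + 1042394 = (-1 + 12*(580*sqrt(2)) + 12*1877)**2 + 1042394 = (-1 + 6960*sqrt(2) + 22524)**2 + 1042394 = (22523 + 6960*sqrt(2))**2 + 1042394 = 1042394 + (22523 + 6960*sqrt(2))**2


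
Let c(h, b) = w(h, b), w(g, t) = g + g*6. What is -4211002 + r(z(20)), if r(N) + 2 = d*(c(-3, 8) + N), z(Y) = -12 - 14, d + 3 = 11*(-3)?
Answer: -4209312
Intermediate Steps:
w(g, t) = 7*g (w(g, t) = g + 6*g = 7*g)
c(h, b) = 7*h
d = -36 (d = -3 + 11*(-3) = -3 - 33 = -36)
z(Y) = -26
r(N) = 754 - 36*N (r(N) = -2 - 36*(7*(-3) + N) = -2 - 36*(-21 + N) = -2 + (756 - 36*N) = 754 - 36*N)
-4211002 + r(z(20)) = -4211002 + (754 - 36*(-26)) = -4211002 + (754 + 936) = -4211002 + 1690 = -4209312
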